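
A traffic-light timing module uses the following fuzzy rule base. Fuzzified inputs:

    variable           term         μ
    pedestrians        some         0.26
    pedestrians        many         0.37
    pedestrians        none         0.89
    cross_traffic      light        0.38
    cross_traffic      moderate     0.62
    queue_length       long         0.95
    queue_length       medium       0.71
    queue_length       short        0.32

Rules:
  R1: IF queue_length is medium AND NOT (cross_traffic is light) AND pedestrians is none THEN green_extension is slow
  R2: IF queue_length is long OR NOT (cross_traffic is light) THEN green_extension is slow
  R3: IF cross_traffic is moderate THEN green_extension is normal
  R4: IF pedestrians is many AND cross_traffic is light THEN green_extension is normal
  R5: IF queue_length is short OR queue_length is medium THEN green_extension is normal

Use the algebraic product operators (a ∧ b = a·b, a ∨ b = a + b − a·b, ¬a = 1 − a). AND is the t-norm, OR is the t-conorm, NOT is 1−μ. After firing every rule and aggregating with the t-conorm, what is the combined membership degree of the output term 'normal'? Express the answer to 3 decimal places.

R1: medium=0.71, ¬light=1−0.38=0.62, none=0.89; AND[a·b] → w = 0.3918
R2: long=0.95, ¬light=1−0.38=0.62; OR[a + b − a·b] → w = 0.9810
R3: moderate=0.62 → w = 0.6200
R4: many=0.37, light=0.38; AND[a·b] → w = 0.1406
R5: short=0.32, medium=0.71; OR[a + b − a·b] → w = 0.8028
Rules with consequent 'normal': {R3, R4, R5} → strengths 0.6200, 0.1406, 0.8028
Aggregate via t-conorm [a + b − a·b]: 0.9356

0.936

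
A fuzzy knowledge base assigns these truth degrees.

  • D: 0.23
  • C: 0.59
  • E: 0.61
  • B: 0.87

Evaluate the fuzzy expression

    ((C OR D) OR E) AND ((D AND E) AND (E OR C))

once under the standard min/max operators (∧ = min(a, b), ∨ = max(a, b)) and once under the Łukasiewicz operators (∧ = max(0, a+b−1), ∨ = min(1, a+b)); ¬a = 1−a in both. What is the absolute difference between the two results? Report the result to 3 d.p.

Under standard min/max:
  C OR D = max(a, b) on (0.59, 0.23) = 0.59
  (C OR D) OR E = max(a, b) on (0.59, 0.61) = 0.61
  D AND E = min(a, b) on (0.23, 0.61) = 0.23
  E OR C = max(a, b) on (0.61, 0.59) = 0.61
  (D AND E) AND (E OR C) = min(a, b) on (0.23, 0.61) = 0.23
  ((C OR D) OR E) AND ((D AND E) AND (E OR C)) = min(a, b) on (0.61, 0.23) = 0.23
  → value = 0.2300
Under Łukasiewicz:
  C OR D = min(1, a+b) on (0.59, 0.23) = 0.82
  (C OR D) OR E = min(1, a+b) on (0.82, 0.61) = 1.00
  D AND E = max(0, a+b−1) on (0.23, 0.61) = 0.00
  E OR C = min(1, a+b) on (0.61, 0.59) = 1.00
  (D AND E) AND (E OR C) = max(0, a+b−1) on (0.00, 1.00) = 0.00
  ((C OR D) OR E) AND ((D AND E) AND (E OR C)) = max(0, a+b−1) on (1.00, 0.00) = 0.00
  → value = 0.0000
|0.2300 − 0.0000| = 0.230

0.230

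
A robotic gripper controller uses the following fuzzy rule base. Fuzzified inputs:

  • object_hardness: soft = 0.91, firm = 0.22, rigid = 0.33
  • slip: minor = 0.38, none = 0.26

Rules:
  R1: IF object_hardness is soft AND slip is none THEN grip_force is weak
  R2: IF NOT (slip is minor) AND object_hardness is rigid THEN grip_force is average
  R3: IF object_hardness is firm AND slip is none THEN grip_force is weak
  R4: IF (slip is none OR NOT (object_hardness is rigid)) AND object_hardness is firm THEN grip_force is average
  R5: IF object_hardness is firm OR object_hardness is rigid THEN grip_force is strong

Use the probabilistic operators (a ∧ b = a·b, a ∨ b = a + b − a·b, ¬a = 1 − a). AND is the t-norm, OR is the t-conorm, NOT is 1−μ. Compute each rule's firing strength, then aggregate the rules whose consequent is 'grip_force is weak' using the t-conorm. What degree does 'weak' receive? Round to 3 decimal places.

0.280

R1: soft=0.91, none=0.26; AND[a·b] → w = 0.2366
R2: ¬minor=1−0.38=0.62, rigid=0.33; AND[a·b] → w = 0.2046
R3: firm=0.22, none=0.26; AND[a·b] → w = 0.0572
R4: (none=0.26 OR ¬rigid=1−0.33=0.67) = 0.7558; AND[a·b] with firm=0.22 → w = 0.1663
R5: firm=0.22, rigid=0.33; OR[a + b − a·b] → w = 0.4774
Rules with consequent 'weak': {R1, R3} → strengths 0.2366, 0.0572
Aggregate via t-conorm [a + b − a·b]: 0.2803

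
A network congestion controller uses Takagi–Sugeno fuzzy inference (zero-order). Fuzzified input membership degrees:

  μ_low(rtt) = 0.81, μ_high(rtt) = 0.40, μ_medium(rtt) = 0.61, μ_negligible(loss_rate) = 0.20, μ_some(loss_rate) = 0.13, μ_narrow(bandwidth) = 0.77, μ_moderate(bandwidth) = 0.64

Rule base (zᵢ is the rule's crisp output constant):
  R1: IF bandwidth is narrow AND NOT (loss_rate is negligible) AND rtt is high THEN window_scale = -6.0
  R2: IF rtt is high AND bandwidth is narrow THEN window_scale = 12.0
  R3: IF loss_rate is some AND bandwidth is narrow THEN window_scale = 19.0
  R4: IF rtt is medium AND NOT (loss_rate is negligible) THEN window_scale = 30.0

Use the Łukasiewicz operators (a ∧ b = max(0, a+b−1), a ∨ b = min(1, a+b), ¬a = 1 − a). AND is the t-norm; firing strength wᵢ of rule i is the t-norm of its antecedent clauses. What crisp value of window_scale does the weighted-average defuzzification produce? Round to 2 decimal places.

R1 (z=-6.0): narrow=0.77, ¬negligible=1−0.20=0.80, high=0.40; AND[max(0, a+b−1)] → w = 0.00
R2 (z=12.0): high=0.40, narrow=0.77; AND[max(0, a+b−1)] → w = 0.17
R3 (z=19.0): some=0.13, narrow=0.77; AND[max(0, a+b−1)] → w = 0.00
R4 (z=30.0): medium=0.61, ¬negligible=1−0.20=0.80; AND[max(0, a+b−1)] → w = 0.41
Weighted average = (0.00·-6.0 + 0.17·12.0 + 0.00·19.0 + 0.41·30.0) / (0.00 + 0.17 + 0.00 + 0.41)
  = 14.3400 / 0.5800 = 24.72

24.72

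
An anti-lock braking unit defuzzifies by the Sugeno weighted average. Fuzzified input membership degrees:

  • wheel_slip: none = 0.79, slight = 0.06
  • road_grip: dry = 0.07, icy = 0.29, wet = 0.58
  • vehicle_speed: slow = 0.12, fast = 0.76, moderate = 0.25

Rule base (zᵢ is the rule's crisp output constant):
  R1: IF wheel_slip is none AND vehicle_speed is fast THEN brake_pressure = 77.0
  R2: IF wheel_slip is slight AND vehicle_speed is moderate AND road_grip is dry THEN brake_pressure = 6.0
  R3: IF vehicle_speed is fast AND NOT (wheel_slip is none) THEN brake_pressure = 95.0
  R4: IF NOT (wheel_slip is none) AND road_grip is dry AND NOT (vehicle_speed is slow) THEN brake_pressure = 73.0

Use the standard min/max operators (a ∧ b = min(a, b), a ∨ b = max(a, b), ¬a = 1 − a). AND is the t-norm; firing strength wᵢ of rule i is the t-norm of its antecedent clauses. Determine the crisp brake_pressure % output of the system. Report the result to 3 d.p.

76.309

R1 (z=77.0): none=0.79, fast=0.76; AND[min(a, b)] → w = 0.76
R2 (z=6.0): slight=0.06, moderate=0.25, dry=0.07; AND[min(a, b)] → w = 0.06
R3 (z=95.0): fast=0.76, ¬none=1−0.79=0.21; AND[min(a, b)] → w = 0.21
R4 (z=73.0): ¬none=1−0.79=0.21, dry=0.07, ¬slow=1−0.12=0.88; AND[min(a, b)] → w = 0.07
Weighted average = (0.76·77.0 + 0.06·6.0 + 0.21·95.0 + 0.07·73.0) / (0.76 + 0.06 + 0.21 + 0.07)
  = 83.9400 / 1.1000 = 76.309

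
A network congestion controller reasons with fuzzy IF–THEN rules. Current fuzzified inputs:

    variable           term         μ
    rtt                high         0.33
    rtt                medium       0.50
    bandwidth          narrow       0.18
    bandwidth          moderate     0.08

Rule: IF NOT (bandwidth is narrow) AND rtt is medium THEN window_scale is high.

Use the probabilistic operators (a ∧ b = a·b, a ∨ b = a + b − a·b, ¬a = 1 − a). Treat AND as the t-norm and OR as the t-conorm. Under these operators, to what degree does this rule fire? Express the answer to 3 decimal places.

0.410

firing strength: ¬narrow=1−0.18=0.82, medium=0.50; AND[a·b] → w = 0.4100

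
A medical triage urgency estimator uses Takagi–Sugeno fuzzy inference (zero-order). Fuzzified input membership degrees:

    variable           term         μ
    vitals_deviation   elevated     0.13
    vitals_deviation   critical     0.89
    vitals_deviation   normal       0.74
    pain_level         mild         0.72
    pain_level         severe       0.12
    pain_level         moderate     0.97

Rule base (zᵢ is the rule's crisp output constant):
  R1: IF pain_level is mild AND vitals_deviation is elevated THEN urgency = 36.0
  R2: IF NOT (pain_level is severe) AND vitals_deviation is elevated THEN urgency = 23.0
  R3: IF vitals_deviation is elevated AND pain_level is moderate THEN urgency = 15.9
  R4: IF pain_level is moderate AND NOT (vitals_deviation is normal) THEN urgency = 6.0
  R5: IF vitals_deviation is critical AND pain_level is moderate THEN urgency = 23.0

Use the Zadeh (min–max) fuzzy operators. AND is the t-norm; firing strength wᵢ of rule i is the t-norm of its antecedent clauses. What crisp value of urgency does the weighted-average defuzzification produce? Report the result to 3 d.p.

R1 (z=36.0): mild=0.72, elevated=0.13; AND[min(a, b)] → w = 0.13
R2 (z=23.0): ¬severe=1−0.12=0.88, elevated=0.13; AND[min(a, b)] → w = 0.13
R3 (z=15.9): elevated=0.13, moderate=0.97; AND[min(a, b)] → w = 0.13
R4 (z=6.0): moderate=0.97, ¬normal=1−0.74=0.26; AND[min(a, b)] → w = 0.26
R5 (z=23.0): critical=0.89, moderate=0.97; AND[min(a, b)] → w = 0.89
Weighted average = (0.13·36.0 + 0.13·23.0 + 0.13·15.9 + 0.26·6.0 + 0.89·23.0) / (0.13 + 0.13 + 0.13 + 0.26 + 0.89)
  = 31.7670 / 1.5400 = 20.628

20.628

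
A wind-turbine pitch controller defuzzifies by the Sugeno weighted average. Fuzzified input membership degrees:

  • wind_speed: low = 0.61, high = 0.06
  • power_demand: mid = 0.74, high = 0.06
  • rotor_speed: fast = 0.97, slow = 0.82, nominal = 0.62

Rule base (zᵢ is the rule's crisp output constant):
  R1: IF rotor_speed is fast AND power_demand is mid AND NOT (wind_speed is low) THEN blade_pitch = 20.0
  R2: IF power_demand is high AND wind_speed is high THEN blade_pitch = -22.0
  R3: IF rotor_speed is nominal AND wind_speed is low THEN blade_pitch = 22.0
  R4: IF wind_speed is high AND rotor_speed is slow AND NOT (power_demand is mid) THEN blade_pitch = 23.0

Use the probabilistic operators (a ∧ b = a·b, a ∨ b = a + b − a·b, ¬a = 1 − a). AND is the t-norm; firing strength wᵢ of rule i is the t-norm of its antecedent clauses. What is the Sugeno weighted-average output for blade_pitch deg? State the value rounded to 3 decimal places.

R1 (z=20.0): fast=0.97, mid=0.74, ¬low=1−0.61=0.39; AND[a·b] → w = 0.2799
R2 (z=-22.0): high=0.06, high=0.06; AND[a·b] → w = 0.0036
R3 (z=22.0): nominal=0.62, low=0.61; AND[a·b] → w = 0.3782
R4 (z=23.0): high=0.06, slow=0.82, ¬mid=1−0.74=0.26; AND[a·b] → w = 0.0128
Weighted average = (0.2799·20.0 + 0.0036·-22.0 + 0.3782·22.0 + 0.0128·23.0) / (0.2799 + 0.0036 + 0.3782 + 0.0128)
  = 14.1343 / 0.6745 = 20.954

20.954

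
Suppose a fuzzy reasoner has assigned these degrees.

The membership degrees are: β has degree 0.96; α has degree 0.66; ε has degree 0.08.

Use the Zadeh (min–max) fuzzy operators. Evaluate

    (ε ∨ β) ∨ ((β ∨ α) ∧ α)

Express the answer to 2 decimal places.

0.96

ε ∨ β = max(a, b) on (0.08, 0.96) = 0.96
β ∨ α = max(a, b) on (0.96, 0.66) = 0.96
(β ∨ α) ∧ α = min(a, b) on (0.96, 0.66) = 0.66
(ε ∨ β) ∨ ((β ∨ α) ∧ α) = max(a, b) on (0.96, 0.66) = 0.96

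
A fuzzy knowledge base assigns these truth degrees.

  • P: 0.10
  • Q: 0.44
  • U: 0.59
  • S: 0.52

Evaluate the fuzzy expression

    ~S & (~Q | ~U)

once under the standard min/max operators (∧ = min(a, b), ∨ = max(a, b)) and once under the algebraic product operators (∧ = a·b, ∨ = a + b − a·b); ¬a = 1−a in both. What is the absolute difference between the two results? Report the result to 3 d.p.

Under standard min/max:
  ~S = 1 − 0.52 = 0.48
  ~Q = 1 − 0.44 = 0.56
  ~U = 1 − 0.59 = 0.41
  ~Q | ~U = max(a, b) on (0.56, 0.41) = 0.56
  ~S & (~Q | ~U) = min(a, b) on (0.48, 0.56) = 0.48
  → value = 0.4800
Under algebraic product:
  ~S = 1 − 0.5200 = 0.4800
  ~Q = 1 − 0.4400 = 0.5600
  ~U = 1 − 0.5900 = 0.4100
  ~Q | ~U = a + b − a·b on (0.5600, 0.4100) = 0.7404
  ~S & (~Q | ~U) = a·b on (0.4800, 0.7404) = 0.3554
  → value = 0.3554
|0.4800 − 0.3554| = 0.125

0.125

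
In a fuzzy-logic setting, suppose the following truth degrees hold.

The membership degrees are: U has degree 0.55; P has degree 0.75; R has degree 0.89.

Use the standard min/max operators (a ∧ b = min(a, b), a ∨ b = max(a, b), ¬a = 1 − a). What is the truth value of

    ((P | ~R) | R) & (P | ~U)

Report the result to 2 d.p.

0.75

~R = 1 − 0.89 = 0.11
P | ~R = max(a, b) on (0.75, 0.11) = 0.75
(P | ~R) | R = max(a, b) on (0.75, 0.89) = 0.89
~U = 1 − 0.55 = 0.45
P | ~U = max(a, b) on (0.75, 0.45) = 0.75
((P | ~R) | R) & (P | ~U) = min(a, b) on (0.89, 0.75) = 0.75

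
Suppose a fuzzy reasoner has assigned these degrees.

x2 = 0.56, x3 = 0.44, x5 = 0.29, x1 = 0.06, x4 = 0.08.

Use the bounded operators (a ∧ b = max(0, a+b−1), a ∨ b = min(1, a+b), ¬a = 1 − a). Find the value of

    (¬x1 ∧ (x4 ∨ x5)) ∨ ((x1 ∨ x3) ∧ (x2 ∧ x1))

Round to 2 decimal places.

¬x1 = 1 − 0.06 = 0.94
x4 ∨ x5 = min(1, a+b) on (0.08, 0.29) = 0.37
¬x1 ∧ (x4 ∨ x5) = max(0, a+b−1) on (0.94, 0.37) = 0.31
x1 ∨ x3 = min(1, a+b) on (0.06, 0.44) = 0.50
x2 ∧ x1 = max(0, a+b−1) on (0.56, 0.06) = 0.00
(x1 ∨ x3) ∧ (x2 ∧ x1) = max(0, a+b−1) on (0.50, 0.00) = 0.00
(¬x1 ∧ (x4 ∨ x5)) ∨ ((x1 ∨ x3) ∧ (x2 ∧ x1)) = min(1, a+b) on (0.31, 0.00) = 0.31

0.31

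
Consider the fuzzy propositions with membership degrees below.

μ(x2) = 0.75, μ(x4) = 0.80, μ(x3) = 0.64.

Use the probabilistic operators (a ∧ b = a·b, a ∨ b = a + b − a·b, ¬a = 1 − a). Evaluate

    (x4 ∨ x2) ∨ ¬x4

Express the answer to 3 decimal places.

0.960

x4 ∨ x2 = a + b − a·b on (0.8000, 0.7500) = 0.9500
¬x4 = 1 − 0.8000 = 0.2000
(x4 ∨ x2) ∨ ¬x4 = a + b − a·b on (0.9500, 0.2000) = 0.9600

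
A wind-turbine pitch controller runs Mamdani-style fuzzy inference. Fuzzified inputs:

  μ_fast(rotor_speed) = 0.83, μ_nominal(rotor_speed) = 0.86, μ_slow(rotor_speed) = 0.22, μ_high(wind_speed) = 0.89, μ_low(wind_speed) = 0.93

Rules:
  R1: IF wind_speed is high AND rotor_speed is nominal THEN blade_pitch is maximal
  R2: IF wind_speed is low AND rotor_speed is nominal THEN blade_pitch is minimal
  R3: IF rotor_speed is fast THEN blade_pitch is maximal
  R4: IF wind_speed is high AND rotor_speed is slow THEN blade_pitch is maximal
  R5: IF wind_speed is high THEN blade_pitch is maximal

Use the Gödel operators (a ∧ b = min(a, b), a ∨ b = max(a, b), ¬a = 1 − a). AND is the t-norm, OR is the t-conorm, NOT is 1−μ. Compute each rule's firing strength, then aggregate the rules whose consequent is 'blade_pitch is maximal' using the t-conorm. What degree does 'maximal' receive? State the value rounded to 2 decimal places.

R1: high=0.89, nominal=0.86; AND[min(a, b)] → w = 0.86
R2: low=0.93, nominal=0.86; AND[min(a, b)] → w = 0.86
R3: fast=0.83 → w = 0.83
R4: high=0.89, slow=0.22; AND[min(a, b)] → w = 0.22
R5: high=0.89 → w = 0.89
Rules with consequent 'maximal': {R1, R3, R4, R5} → strengths 0.86, 0.83, 0.22, 0.89
Aggregate via t-conorm [max(a, b)]: 0.89

0.89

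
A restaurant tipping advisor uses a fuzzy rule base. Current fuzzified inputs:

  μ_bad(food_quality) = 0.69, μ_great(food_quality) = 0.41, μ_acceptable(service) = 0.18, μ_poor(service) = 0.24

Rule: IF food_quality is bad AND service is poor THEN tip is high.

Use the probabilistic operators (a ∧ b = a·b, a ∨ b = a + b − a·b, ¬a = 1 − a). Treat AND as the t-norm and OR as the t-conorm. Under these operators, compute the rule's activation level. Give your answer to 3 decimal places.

firing strength: bad=0.69, poor=0.24; AND[a·b] → w = 0.1656

0.166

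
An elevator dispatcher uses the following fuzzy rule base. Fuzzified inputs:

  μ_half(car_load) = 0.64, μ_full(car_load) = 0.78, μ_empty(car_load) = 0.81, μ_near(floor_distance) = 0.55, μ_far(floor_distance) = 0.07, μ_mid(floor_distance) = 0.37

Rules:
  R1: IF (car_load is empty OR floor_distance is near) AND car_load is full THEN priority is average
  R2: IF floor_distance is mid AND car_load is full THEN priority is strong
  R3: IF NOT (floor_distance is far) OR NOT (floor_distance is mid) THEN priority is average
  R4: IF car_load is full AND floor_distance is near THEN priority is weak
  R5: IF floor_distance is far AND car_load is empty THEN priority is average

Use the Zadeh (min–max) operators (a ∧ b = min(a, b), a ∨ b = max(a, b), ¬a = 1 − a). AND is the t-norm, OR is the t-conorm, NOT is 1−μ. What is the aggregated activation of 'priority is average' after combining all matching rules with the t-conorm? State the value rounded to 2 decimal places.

R1: (empty=0.81 OR near=0.55) = 0.81; AND[min(a, b)] with full=0.78 → w = 0.78
R2: mid=0.37, full=0.78; AND[min(a, b)] → w = 0.37
R3: ¬far=1−0.07=0.93, ¬mid=1−0.37=0.63; OR[max(a, b)] → w = 0.93
R4: full=0.78, near=0.55; AND[min(a, b)] → w = 0.55
R5: far=0.07, empty=0.81; AND[min(a, b)] → w = 0.07
Rules with consequent 'average': {R1, R3, R5} → strengths 0.78, 0.93, 0.07
Aggregate via t-conorm [max(a, b)]: 0.93

0.93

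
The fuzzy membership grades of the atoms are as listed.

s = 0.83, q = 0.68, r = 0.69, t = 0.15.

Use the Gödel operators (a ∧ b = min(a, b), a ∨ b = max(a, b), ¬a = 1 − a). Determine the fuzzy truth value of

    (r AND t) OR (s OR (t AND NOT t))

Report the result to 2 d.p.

0.83

r AND t = min(a, b) on (0.69, 0.15) = 0.15
NOT t = 1 − 0.15 = 0.85
t AND NOT t = min(a, b) on (0.15, 0.85) = 0.15
s OR (t AND NOT t) = max(a, b) on (0.83, 0.15) = 0.83
(r AND t) OR (s OR (t AND NOT t)) = max(a, b) on (0.15, 0.83) = 0.83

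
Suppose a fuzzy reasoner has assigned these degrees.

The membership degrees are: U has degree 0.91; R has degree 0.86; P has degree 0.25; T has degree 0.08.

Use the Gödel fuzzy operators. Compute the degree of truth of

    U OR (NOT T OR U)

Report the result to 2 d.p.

NOT T = 1 − 0.08 = 0.92
NOT T OR U = max(a, b) on (0.92, 0.91) = 0.92
U OR (NOT T OR U) = max(a, b) on (0.91, 0.92) = 0.92

0.92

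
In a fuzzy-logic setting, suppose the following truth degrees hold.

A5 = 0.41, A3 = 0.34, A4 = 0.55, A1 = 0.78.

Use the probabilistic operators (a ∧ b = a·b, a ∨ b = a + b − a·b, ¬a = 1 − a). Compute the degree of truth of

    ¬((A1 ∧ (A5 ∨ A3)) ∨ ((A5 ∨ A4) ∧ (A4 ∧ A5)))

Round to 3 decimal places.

A5 ∨ A3 = a + b − a·b on (0.4100, 0.3400) = 0.6106
A1 ∧ (A5 ∨ A3) = a·b on (0.7800, 0.6106) = 0.4763
A5 ∨ A4 = a + b − a·b on (0.4100, 0.5500) = 0.7345
A4 ∧ A5 = a·b on (0.5500, 0.4100) = 0.2255
(A5 ∨ A4) ∧ (A4 ∧ A5) = a·b on (0.7345, 0.2255) = 0.1656
(A1 ∧ (A5 ∨ A3)) ∨ ((A5 ∨ A4) ∧ (A4 ∧ A5)) = a + b − a·b on (0.4763, 0.1656) = 0.5630
¬((A1 ∧ (A5 ∨ A3)) ∨ ((A5 ∨ A4) ∧ (A4 ∧ A5))) = 1 − 0.5630 = 0.4370

0.437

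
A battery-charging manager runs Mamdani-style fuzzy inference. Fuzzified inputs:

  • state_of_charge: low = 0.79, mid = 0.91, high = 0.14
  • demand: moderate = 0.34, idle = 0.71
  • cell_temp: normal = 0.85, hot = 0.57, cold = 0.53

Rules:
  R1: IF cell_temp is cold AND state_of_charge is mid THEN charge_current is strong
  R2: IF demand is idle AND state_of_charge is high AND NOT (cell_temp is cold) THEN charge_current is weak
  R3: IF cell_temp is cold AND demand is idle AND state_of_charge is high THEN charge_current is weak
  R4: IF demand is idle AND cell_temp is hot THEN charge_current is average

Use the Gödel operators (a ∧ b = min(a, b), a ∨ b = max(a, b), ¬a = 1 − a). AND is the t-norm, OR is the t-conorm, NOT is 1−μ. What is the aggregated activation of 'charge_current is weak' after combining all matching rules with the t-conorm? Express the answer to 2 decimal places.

R1: cold=0.53, mid=0.91; AND[min(a, b)] → w = 0.53
R2: idle=0.71, high=0.14, ¬cold=1−0.53=0.47; AND[min(a, b)] → w = 0.14
R3: cold=0.53, idle=0.71, high=0.14; AND[min(a, b)] → w = 0.14
R4: idle=0.71, hot=0.57; AND[min(a, b)] → w = 0.57
Rules with consequent 'weak': {R2, R3} → strengths 0.14, 0.14
Aggregate via t-conorm [max(a, b)]: 0.14

0.14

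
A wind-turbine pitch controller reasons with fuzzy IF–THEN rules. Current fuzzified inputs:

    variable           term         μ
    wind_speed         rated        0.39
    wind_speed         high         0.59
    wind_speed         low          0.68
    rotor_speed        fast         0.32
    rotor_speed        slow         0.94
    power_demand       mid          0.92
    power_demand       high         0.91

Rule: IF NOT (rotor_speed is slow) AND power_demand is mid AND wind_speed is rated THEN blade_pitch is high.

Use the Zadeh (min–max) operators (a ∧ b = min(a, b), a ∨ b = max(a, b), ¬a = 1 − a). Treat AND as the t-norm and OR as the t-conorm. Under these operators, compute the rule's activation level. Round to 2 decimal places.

firing strength: ¬slow=1−0.94=0.06, mid=0.92, rated=0.39; AND[min(a, b)] → w = 0.06

0.06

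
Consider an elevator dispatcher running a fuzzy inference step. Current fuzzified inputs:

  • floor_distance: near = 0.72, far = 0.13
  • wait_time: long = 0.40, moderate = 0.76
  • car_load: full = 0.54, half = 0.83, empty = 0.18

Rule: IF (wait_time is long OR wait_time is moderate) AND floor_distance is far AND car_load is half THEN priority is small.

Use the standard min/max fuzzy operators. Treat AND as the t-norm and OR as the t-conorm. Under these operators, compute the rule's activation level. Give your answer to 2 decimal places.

0.13

firing strength: (long=0.40 OR moderate=0.76) = 0.76; AND[min(a, b)] with far=0.13, half=0.83 → w = 0.13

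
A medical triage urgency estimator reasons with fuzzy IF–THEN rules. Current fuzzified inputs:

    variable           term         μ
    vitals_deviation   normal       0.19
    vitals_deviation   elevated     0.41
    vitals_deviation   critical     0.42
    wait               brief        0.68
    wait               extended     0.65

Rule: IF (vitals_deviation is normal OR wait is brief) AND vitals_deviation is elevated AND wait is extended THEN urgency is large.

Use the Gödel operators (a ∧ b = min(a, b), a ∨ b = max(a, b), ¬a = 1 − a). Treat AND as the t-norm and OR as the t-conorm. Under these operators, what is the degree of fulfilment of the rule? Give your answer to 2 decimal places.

0.41

firing strength: (normal=0.19 OR brief=0.68) = 0.68; AND[min(a, b)] with elevated=0.41, extended=0.65 → w = 0.41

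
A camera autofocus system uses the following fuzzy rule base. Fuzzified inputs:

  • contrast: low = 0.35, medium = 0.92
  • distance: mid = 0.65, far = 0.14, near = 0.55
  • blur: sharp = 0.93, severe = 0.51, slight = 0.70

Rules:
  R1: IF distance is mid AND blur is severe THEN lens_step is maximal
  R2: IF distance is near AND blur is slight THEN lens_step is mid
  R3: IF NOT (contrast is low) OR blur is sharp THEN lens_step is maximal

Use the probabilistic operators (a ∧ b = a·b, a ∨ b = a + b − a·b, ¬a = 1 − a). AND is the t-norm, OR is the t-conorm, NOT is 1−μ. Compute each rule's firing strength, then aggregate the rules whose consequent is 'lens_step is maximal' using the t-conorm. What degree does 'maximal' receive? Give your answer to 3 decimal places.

R1: mid=0.65, severe=0.51; AND[a·b] → w = 0.3315
R2: near=0.55, slight=0.70; AND[a·b] → w = 0.3850
R3: ¬low=1−0.35=0.65, sharp=0.93; OR[a + b − a·b] → w = 0.9755
Rules with consequent 'maximal': {R1, R3} → strengths 0.3315, 0.9755
Aggregate via t-conorm [a + b − a·b]: 0.9836

0.984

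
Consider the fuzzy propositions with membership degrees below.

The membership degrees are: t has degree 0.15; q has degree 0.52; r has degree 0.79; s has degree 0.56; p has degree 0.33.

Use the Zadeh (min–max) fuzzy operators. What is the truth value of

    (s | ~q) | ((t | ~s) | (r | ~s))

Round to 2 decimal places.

~q = 1 − 0.52 = 0.48
s | ~q = max(a, b) on (0.56, 0.48) = 0.56
~s = 1 − 0.56 = 0.44
t | ~s = max(a, b) on (0.15, 0.44) = 0.44
~s = 1 − 0.56 = 0.44
r | ~s = max(a, b) on (0.79, 0.44) = 0.79
(t | ~s) | (r | ~s) = max(a, b) on (0.44, 0.79) = 0.79
(s | ~q) | ((t | ~s) | (r | ~s)) = max(a, b) on (0.56, 0.79) = 0.79

0.79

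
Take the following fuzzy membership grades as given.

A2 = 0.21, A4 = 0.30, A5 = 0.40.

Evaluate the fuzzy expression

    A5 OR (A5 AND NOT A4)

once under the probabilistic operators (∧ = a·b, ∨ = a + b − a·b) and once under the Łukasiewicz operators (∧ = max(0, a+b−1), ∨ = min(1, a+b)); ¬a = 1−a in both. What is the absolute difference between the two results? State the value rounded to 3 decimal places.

Under probabilistic:
  NOT A4 = 1 − 0.3000 = 0.7000
  A5 AND NOT A4 = a·b on (0.4000, 0.7000) = 0.2800
  A5 OR (A5 AND NOT A4) = a + b − a·b on (0.4000, 0.2800) = 0.5680
  → value = 0.5680
Under Łukasiewicz:
  NOT A4 = 1 − 0.30 = 0.70
  A5 AND NOT A4 = max(0, a+b−1) on (0.40, 0.70) = 0.10
  A5 OR (A5 AND NOT A4) = min(1, a+b) on (0.40, 0.10) = 0.50
  → value = 0.5000
|0.5680 − 0.5000| = 0.068

0.068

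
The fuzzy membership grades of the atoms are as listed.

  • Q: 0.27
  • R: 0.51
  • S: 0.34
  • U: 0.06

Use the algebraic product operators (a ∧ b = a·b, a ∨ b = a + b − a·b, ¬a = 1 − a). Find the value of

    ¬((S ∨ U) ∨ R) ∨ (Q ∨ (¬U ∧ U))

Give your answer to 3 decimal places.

S ∨ U = a + b − a·b on (0.3400, 0.0600) = 0.3796
(S ∨ U) ∨ R = a + b − a·b on (0.3796, 0.5100) = 0.6960
¬((S ∨ U) ∨ R) = 1 − 0.6960 = 0.3040
¬U = 1 − 0.0600 = 0.9400
¬U ∧ U = a·b on (0.9400, 0.0600) = 0.0564
Q ∨ (¬U ∧ U) = a + b − a·b on (0.2700, 0.0564) = 0.3112
¬((S ∨ U) ∨ R) ∨ (Q ∨ (¬U ∧ U)) = a + b − a·b on (0.3040, 0.3112) = 0.5206

0.521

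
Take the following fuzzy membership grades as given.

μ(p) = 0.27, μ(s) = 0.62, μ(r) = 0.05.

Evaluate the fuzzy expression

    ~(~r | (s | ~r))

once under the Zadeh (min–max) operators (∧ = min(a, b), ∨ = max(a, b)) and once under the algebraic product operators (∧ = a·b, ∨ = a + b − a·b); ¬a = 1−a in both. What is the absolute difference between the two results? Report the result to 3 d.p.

0.049

Under Zadeh (min–max):
  ~r = 1 − 0.05 = 0.95
  ~r = 1 − 0.05 = 0.95
  s | ~r = max(a, b) on (0.62, 0.95) = 0.95
  ~r | (s | ~r) = max(a, b) on (0.95, 0.95) = 0.95
  ~(~r | (s | ~r)) = 1 − 0.95 = 0.05
  → value = 0.0500
Under algebraic product:
  ~r = 1 − 0.0500 = 0.9500
  ~r = 1 − 0.0500 = 0.9500
  s | ~r = a + b − a·b on (0.6200, 0.9500) = 0.9810
  ~r | (s | ~r) = a + b − a·b on (0.9500, 0.9810) = 0.9990
  ~(~r | (s | ~r)) = 1 − 0.9990 = 0.0010
  → value = 0.0010
|0.0500 − 0.0010| = 0.049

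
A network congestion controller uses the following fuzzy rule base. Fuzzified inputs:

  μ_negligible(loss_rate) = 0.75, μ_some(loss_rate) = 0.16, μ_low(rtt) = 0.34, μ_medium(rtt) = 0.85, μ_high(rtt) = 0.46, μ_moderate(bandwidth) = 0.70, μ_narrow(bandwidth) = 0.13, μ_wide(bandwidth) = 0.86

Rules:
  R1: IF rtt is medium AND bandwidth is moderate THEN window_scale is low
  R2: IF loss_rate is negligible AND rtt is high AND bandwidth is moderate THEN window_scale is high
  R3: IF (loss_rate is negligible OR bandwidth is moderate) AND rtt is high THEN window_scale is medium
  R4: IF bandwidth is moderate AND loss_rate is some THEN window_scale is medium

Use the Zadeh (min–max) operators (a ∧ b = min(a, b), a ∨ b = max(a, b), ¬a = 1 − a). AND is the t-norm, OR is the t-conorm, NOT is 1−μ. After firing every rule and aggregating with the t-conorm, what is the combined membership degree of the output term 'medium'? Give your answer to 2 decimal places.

0.46

R1: medium=0.85, moderate=0.70; AND[min(a, b)] → w = 0.70
R2: negligible=0.75, high=0.46, moderate=0.70; AND[min(a, b)] → w = 0.46
R3: (negligible=0.75 OR moderate=0.70) = 0.75; AND[min(a, b)] with high=0.46 → w = 0.46
R4: moderate=0.70, some=0.16; AND[min(a, b)] → w = 0.16
Rules with consequent 'medium': {R3, R4} → strengths 0.46, 0.16
Aggregate via t-conorm [max(a, b)]: 0.46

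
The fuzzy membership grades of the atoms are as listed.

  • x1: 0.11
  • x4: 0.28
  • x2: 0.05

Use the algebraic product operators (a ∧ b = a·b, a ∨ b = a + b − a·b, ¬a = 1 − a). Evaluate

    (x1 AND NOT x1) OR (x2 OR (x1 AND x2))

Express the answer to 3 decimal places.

NOT x1 = 1 − 0.1100 = 0.8900
x1 AND NOT x1 = a·b on (0.1100, 0.8900) = 0.0979
x1 AND x2 = a·b on (0.1100, 0.0500) = 0.0055
x2 OR (x1 AND x2) = a + b − a·b on (0.0500, 0.0055) = 0.0552
(x1 AND NOT x1) OR (x2 OR (x1 AND x2)) = a + b − a·b on (0.0979, 0.0552) = 0.1477

0.148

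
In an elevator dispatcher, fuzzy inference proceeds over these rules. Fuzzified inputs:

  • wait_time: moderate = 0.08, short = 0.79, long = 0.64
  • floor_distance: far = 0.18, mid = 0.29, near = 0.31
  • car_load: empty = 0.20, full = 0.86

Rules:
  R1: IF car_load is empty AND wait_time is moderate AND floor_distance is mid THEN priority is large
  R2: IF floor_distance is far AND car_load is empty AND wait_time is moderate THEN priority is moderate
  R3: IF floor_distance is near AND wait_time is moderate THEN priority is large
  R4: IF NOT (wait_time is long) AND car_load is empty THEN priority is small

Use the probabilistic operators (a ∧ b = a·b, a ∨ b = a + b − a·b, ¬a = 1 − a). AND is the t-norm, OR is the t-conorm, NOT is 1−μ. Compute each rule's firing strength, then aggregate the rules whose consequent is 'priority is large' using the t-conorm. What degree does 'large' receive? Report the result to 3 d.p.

R1: empty=0.20, moderate=0.08, mid=0.29; AND[a·b] → w = 0.0046
R2: far=0.18, empty=0.20, moderate=0.08; AND[a·b] → w = 0.0029
R3: near=0.31, moderate=0.08; AND[a·b] → w = 0.0248
R4: ¬long=1−0.64=0.36, empty=0.20; AND[a·b] → w = 0.0720
Rules with consequent 'large': {R1, R3} → strengths 0.0046, 0.0248
Aggregate via t-conorm [a + b − a·b]: 0.0293

0.029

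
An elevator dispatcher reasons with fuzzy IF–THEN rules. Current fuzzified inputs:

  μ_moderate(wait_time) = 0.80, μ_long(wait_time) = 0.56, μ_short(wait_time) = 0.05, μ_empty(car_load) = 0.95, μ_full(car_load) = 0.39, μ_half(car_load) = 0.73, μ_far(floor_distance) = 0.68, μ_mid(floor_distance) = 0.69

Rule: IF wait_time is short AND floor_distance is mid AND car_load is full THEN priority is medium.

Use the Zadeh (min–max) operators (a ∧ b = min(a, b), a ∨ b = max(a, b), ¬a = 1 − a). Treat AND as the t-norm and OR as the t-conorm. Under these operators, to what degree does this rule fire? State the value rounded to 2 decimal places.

0.05

firing strength: short=0.05, mid=0.69, full=0.39; AND[min(a, b)] → w = 0.05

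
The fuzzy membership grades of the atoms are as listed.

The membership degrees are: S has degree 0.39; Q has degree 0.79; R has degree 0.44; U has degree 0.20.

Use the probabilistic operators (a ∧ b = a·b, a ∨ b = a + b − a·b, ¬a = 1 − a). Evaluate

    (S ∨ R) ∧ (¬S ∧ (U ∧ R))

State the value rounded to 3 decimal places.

S ∨ R = a + b − a·b on (0.3900, 0.4400) = 0.6584
¬S = 1 − 0.3900 = 0.6100
U ∧ R = a·b on (0.2000, 0.4400) = 0.0880
¬S ∧ (U ∧ R) = a·b on (0.6100, 0.0880) = 0.0537
(S ∨ R) ∧ (¬S ∧ (U ∧ R)) = a·b on (0.6584, 0.0537) = 0.0353

0.035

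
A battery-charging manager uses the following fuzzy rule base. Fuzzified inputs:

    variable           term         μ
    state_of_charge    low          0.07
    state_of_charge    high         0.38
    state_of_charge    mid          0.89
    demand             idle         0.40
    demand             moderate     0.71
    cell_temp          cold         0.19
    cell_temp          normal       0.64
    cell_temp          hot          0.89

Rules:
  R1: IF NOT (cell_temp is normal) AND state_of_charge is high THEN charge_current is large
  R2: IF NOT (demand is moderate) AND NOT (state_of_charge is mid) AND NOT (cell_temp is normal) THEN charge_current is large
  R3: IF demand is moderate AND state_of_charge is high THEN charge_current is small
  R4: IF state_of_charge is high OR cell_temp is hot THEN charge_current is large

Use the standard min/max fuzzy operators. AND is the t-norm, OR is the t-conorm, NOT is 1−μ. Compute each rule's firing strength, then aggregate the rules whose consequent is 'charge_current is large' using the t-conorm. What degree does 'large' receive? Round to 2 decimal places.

R1: ¬normal=1−0.64=0.36, high=0.38; AND[min(a, b)] → w = 0.36
R2: ¬moderate=1−0.71=0.29, ¬mid=1−0.89=0.11, ¬normal=1−0.64=0.36; AND[min(a, b)] → w = 0.11
R3: moderate=0.71, high=0.38; AND[min(a, b)] → w = 0.38
R4: high=0.38, hot=0.89; OR[max(a, b)] → w = 0.89
Rules with consequent 'large': {R1, R2, R4} → strengths 0.36, 0.11, 0.89
Aggregate via t-conorm [max(a, b)]: 0.89

0.89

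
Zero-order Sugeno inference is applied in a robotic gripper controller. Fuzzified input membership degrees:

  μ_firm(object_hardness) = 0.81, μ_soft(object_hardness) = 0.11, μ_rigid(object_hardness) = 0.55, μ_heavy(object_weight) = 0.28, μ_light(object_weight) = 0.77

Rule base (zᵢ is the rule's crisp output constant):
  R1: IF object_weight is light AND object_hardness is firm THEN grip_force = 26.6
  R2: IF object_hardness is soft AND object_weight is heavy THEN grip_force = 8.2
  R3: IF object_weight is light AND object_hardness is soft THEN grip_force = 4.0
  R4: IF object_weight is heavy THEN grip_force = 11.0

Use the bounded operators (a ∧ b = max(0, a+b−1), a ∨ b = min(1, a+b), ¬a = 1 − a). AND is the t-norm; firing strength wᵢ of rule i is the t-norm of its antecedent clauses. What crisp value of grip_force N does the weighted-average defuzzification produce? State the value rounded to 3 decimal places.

21.521

R1 (z=26.6): light=0.77, firm=0.81; AND[max(0, a+b−1)] → w = 0.58
R2 (z=8.2): soft=0.11, heavy=0.28; AND[max(0, a+b−1)] → w = 0.00
R3 (z=4.0): light=0.77, soft=0.11; AND[max(0, a+b−1)] → w = 0.00
R4 (z=11.0): heavy=0.28 → w = 0.28
Weighted average = (0.58·26.6 + 0.00·8.2 + 0.00·4.0 + 0.28·11.0) / (0.58 + 0.00 + 0.00 + 0.28)
  = 18.5080 / 0.8600 = 21.521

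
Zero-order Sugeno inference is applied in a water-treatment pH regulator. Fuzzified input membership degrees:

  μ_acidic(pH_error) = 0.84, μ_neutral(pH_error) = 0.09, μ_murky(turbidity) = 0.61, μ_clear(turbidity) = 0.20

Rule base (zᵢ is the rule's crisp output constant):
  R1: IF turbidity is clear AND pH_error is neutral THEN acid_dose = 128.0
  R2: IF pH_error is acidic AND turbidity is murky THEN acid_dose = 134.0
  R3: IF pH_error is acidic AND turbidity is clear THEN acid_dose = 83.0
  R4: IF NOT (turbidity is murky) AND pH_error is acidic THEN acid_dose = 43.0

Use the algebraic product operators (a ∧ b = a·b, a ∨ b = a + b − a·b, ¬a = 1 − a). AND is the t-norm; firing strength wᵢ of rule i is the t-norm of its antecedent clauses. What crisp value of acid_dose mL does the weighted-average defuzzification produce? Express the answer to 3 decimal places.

96.488

R1 (z=128.0): clear=0.20, neutral=0.09; AND[a·b] → w = 0.0180
R2 (z=134.0): acidic=0.84, murky=0.61; AND[a·b] → w = 0.5124
R3 (z=83.0): acidic=0.84, clear=0.20; AND[a·b] → w = 0.1680
R4 (z=43.0): ¬murky=1−0.61=0.39, acidic=0.84; AND[a·b] → w = 0.3276
Weighted average = (0.0180·128.0 + 0.5124·134.0 + 0.1680·83.0 + 0.3276·43.0) / (0.0180 + 0.5124 + 0.1680 + 0.3276)
  = 98.9964 / 1.0260 = 96.488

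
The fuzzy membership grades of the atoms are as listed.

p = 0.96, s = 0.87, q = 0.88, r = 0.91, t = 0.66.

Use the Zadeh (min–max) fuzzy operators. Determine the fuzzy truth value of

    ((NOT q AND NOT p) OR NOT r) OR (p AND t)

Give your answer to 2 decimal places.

0.66

NOT q = 1 − 0.88 = 0.12
NOT p = 1 − 0.96 = 0.04
NOT q AND NOT p = min(a, b) on (0.12, 0.04) = 0.04
NOT r = 1 − 0.91 = 0.09
(NOT q AND NOT p) OR NOT r = max(a, b) on (0.04, 0.09) = 0.09
p AND t = min(a, b) on (0.96, 0.66) = 0.66
((NOT q AND NOT p) OR NOT r) OR (p AND t) = max(a, b) on (0.09, 0.66) = 0.66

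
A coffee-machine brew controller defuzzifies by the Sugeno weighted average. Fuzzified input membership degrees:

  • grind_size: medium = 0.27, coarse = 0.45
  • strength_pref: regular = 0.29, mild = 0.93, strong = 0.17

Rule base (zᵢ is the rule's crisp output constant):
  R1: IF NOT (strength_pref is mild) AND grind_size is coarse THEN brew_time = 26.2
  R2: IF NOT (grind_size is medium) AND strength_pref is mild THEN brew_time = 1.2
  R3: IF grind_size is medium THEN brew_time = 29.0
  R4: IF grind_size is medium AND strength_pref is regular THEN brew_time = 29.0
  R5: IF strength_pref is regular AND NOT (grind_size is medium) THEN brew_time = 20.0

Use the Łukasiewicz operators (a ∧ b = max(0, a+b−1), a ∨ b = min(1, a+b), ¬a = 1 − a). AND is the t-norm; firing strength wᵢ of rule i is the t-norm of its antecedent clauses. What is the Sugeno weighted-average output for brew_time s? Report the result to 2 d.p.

R1 (z=26.2): ¬mild=1−0.93=0.07, coarse=0.45; AND[max(0, a+b−1)] → w = 0.00
R2 (z=1.2): ¬medium=1−0.27=0.73, mild=0.93; AND[max(0, a+b−1)] → w = 0.66
R3 (z=29.0): medium=0.27 → w = 0.27
R4 (z=29.0): medium=0.27, regular=0.29; AND[max(0, a+b−1)] → w = 0.00
R5 (z=20.0): regular=0.29, ¬medium=1−0.27=0.73; AND[max(0, a+b−1)] → w = 0.02
Weighted average = (0.00·26.2 + 0.66·1.2 + 0.27·29.0 + 0.00·29.0 + 0.02·20.0) / (0.00 + 0.66 + 0.27 + 0.00 + 0.02)
  = 9.0220 / 0.9500 = 9.50

9.50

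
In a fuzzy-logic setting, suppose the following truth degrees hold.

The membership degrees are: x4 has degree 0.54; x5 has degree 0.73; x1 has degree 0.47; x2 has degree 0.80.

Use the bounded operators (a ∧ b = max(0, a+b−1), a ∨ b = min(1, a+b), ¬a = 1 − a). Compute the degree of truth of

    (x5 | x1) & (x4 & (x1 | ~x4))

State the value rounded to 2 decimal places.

x5 | x1 = min(1, a+b) on (0.73, 0.47) = 1.00
~x4 = 1 − 0.54 = 0.46
x1 | ~x4 = min(1, a+b) on (0.47, 0.46) = 0.93
x4 & (x1 | ~x4) = max(0, a+b−1) on (0.54, 0.93) = 0.47
(x5 | x1) & (x4 & (x1 | ~x4)) = max(0, a+b−1) on (1.00, 0.47) = 0.47

0.47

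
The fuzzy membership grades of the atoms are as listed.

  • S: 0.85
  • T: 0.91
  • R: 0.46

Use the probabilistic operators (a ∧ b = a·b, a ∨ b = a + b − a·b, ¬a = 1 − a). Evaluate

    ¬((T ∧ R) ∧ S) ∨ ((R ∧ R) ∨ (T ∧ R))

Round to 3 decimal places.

0.837

T ∧ R = a·b on (0.9100, 0.4600) = 0.4186
(T ∧ R) ∧ S = a·b on (0.4186, 0.8500) = 0.3558
¬((T ∧ R) ∧ S) = 1 − 0.3558 = 0.6442
R ∧ R = a·b on (0.4600, 0.4600) = 0.2116
T ∧ R = a·b on (0.9100, 0.4600) = 0.4186
(R ∧ R) ∨ (T ∧ R) = a + b − a·b on (0.2116, 0.4186) = 0.5416
¬((T ∧ R) ∧ S) ∨ ((R ∧ R) ∨ (T ∧ R)) = a + b − a·b on (0.6442, 0.5416) = 0.8369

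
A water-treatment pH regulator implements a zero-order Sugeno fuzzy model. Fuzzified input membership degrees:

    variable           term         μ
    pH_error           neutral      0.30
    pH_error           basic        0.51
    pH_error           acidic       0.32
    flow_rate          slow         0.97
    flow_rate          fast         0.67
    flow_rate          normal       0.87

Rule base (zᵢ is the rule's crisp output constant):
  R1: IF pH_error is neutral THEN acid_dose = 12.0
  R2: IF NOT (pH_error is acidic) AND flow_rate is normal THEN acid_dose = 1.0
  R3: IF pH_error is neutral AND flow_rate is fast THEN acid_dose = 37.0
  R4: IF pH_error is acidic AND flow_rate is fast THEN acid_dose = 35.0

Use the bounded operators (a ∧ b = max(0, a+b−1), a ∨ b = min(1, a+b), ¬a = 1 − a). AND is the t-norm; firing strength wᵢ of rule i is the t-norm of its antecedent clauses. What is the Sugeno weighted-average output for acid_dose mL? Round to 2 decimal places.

R1 (z=12.0): neutral=0.30 → w = 0.30
R2 (z=1.0): ¬acidic=1−0.32=0.68, normal=0.87; AND[max(0, a+b−1)] → w = 0.55
R3 (z=37.0): neutral=0.30, fast=0.67; AND[max(0, a+b−1)] → w = 0.00
R4 (z=35.0): acidic=0.32, fast=0.67; AND[max(0, a+b−1)] → w = 0.00
Weighted average = (0.30·12.0 + 0.55·1.0 + 0.00·37.0 + 0.00·35.0) / (0.30 + 0.55 + 0.00 + 0.00)
  = 4.1500 / 0.8500 = 4.88

4.88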